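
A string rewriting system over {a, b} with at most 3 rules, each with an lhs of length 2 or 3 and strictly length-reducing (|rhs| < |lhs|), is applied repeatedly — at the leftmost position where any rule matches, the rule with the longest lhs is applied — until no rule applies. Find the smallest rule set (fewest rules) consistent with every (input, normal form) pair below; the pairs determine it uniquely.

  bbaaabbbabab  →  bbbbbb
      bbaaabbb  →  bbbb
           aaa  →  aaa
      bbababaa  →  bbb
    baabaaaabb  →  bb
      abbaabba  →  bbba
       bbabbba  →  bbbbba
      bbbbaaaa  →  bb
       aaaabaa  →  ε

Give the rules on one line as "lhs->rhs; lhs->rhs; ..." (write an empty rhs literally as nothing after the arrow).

  | bbaaabbbabab => babbbabab => bbbbabab => bbbbbab => bbbbbb
  | bbaaabbb => babbb => bbbb
  | aaa
  | bbababaa => bbbabaa => bbbbaa => bbb

ab->b; baa->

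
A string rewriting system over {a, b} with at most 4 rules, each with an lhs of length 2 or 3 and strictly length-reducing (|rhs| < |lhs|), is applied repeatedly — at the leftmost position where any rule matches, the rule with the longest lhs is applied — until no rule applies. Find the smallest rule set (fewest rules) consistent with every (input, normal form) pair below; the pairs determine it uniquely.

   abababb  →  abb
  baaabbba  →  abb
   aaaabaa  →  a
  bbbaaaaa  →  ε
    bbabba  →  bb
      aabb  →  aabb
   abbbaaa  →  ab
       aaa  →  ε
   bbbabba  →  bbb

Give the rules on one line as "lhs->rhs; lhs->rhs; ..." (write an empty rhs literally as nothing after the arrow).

aaa->; ba->; baa->

  | abababb => ababb => abb
  | baaabbba => abbba => abb
  | aaaabaa => abaa => a
  | bbbaaaaa => bbaaa => ba => ε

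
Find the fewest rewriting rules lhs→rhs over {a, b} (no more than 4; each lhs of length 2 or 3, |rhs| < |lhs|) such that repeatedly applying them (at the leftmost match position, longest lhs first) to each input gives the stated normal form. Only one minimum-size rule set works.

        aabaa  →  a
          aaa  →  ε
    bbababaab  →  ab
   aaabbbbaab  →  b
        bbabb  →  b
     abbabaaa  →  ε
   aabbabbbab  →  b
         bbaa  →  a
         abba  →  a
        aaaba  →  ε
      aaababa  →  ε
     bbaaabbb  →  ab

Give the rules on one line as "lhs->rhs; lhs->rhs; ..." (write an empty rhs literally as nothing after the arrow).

  | aabaa => bbaa => baa => a
  | aaa => ba => ε
  | bbababaab => bababaab => babaab => baab => ab
  | aaabbbbaab => babbbbaab => bbbbaab => abbaab => abaab => aab => bb => b

aa->b; ba->; bb->b; bbb->ab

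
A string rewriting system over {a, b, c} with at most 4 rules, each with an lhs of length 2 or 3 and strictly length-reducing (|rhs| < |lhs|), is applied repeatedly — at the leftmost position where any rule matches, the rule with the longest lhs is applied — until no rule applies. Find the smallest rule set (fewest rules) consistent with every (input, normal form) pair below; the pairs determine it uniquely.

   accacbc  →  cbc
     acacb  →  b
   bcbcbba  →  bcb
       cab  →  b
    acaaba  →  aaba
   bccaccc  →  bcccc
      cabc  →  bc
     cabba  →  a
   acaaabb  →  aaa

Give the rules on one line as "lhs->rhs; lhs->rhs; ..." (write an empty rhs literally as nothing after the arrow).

  | accacbc => cacbc => cbc
  | acacb => acb => b
  | bcbcbba => bcbca => bcb
  | cab => b

ac->; bb->; ca->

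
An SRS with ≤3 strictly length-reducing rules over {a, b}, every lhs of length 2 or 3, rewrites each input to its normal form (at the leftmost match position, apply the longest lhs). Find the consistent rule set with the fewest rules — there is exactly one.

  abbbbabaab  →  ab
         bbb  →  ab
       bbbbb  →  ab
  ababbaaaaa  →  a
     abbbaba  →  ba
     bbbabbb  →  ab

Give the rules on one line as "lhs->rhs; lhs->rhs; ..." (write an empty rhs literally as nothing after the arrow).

aa->a; aba->; bb->a

  | abbbbabaab => aabbabaab => abbabaab => aaabaab => aabaab => abaab => ab
  | bbb => ab
  | bbbbb => abbb => aab => ab
  | ababbaaaaa => bbaaaaa => aaaaaa => aaaaa => aaaa => aaa => aa => a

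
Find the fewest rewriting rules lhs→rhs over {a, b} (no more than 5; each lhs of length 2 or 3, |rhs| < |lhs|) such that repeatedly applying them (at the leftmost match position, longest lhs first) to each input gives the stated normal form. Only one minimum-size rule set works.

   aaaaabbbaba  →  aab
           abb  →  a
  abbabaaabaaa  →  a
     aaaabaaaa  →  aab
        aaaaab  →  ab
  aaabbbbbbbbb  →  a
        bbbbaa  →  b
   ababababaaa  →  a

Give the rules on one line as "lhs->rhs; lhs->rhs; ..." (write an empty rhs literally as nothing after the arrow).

  | aaaaabbbaba => aaabbbaba => abbbaba => aaba => aab
  | abb => a
  | abbabaaabaaa => aabaaabaaa => aabaabaaa => aababaaa => aabbaaa => aaaaa => aaa => a
  | aaaabaaaa => aabaaaa => aabaaa => aabaa => aaba => aab

aaa->a; ba->b; bb->; bbb->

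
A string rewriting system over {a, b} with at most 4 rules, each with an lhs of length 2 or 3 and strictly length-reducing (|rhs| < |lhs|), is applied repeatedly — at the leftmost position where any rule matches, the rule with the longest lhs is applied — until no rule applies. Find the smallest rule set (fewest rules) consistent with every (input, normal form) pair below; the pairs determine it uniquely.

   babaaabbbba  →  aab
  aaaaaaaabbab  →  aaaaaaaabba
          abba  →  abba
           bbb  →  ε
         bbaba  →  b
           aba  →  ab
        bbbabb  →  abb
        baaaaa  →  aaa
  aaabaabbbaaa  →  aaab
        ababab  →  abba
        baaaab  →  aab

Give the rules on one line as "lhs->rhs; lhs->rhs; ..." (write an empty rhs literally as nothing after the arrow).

aba->ab; baa->; bab->ba; bbb->

  | babaaabbbba => baaaabbbba => aabbbba => aaba => aab
  | aaaaaaaabbab => aaaaaaaabba
  | abba
  | bbb => ε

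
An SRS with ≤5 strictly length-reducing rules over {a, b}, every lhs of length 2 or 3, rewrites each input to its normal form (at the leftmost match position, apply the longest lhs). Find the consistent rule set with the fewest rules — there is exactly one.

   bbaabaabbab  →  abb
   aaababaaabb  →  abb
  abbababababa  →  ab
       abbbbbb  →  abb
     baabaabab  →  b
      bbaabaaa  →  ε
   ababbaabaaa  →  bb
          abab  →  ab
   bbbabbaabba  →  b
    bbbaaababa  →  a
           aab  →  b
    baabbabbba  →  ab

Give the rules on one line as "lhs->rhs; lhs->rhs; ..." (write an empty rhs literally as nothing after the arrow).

  | bbaabaabbab => babaabbab => baabbab => abbab => abb
  | aaababaaabb => bbbabaaabb => bbabaaabb => bbaaabb => baabb => abb
  | abbababababa => abbabababa => abbababa => abbaba => abba => ab
  | abbbbbb => abbbbb => abbbb => abbb => abb

aa->; aaa->bb; ba->; bbb->bb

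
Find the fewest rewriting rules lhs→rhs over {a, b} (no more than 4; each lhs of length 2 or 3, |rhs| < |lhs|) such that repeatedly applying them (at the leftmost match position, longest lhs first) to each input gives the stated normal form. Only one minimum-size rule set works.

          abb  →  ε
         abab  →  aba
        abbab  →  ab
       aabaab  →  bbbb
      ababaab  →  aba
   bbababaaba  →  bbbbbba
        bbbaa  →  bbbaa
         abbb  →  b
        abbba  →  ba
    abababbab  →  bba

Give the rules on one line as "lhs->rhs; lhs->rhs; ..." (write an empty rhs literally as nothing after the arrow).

  | abb => ε
  | abab => aba
  | abbab => ab
  | aabaab => bbaab => bbbb

aab->bb; abb->; bab->ba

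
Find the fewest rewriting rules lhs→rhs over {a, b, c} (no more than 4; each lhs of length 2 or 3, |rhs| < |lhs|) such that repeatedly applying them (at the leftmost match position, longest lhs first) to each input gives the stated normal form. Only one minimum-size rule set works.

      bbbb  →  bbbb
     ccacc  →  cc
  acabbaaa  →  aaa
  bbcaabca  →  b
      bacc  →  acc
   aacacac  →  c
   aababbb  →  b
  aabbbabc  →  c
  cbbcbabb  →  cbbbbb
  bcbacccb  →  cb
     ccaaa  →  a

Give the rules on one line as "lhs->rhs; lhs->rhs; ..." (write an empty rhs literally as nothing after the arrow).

  | bbbb
  | ccacc => cbcc => cc
  | acabbaaa => abbbaaa => bbaaa => baaa => aaa
  | bbcaabca => bbbabca => bbabca => babca => abca => ca => b

ab->; ba->a; bcc->c; ca->b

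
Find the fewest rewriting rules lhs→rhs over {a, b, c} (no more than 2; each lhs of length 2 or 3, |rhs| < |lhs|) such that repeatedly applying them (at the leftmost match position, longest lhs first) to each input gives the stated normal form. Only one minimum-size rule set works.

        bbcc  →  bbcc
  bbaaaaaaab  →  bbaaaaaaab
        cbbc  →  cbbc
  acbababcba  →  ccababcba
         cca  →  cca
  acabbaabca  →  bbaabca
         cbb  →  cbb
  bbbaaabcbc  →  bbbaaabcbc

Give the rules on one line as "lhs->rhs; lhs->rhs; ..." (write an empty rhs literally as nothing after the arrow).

  | bbcc
  | bbaaaaaaab
  | cbbc
  | acbababcba => ccababcba

aca->; acb->cc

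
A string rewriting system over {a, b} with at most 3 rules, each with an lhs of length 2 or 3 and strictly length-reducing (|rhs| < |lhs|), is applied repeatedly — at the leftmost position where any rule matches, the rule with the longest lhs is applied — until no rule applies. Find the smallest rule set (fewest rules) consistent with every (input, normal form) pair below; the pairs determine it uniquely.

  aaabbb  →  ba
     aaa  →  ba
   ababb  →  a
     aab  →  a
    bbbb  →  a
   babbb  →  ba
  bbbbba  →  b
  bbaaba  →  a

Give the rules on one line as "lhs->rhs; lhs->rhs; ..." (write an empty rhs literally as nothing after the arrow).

aa->b; ab->a; bb->a

  | aaabbb => babbb => babb => bab => ba
  | aaa => ba
  | ababb => aabb => bbb => ab => a
  | aab => bb => a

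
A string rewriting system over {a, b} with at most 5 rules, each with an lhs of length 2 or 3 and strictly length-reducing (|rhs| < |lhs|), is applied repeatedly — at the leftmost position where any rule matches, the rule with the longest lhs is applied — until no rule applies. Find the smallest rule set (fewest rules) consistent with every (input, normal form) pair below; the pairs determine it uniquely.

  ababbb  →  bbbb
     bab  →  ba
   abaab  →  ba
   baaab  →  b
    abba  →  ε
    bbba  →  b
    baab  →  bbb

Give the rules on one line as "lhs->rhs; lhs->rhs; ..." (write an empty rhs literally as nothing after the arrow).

  | ababbb => aabbb => bbbb
  | bab => ba
  | abaab => aaab => bab => ba
  | baaab => bbab => b

aa->b; ab->a; abb->bb; bba->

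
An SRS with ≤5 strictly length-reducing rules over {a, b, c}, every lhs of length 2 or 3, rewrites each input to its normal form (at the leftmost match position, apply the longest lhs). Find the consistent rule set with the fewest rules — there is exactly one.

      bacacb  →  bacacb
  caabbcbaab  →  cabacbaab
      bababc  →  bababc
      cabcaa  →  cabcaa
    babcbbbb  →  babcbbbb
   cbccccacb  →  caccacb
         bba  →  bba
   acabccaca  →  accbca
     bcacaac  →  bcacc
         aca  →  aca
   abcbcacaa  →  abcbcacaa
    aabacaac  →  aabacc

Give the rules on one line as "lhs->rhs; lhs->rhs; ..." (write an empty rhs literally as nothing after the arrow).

  | bacacb
  | caabbcbaab => cabacbaab
  | bababc
  | cabcaa

aaa->cb; aac->c; abb->ba; bcc->a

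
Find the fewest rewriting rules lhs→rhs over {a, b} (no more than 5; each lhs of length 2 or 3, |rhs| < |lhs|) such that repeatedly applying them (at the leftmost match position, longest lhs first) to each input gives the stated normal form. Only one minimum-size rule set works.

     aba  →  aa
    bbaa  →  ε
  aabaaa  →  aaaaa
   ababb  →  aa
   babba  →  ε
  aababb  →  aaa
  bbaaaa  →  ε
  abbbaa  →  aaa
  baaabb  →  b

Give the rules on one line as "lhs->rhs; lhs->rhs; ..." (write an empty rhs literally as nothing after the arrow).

  | aba => aa
  | bbaa => baa => ba => ε
  | aabaaa => aaaaa
  | ababb => aabb => aab => aa

ab->a; ba->; baa->ba; bb->b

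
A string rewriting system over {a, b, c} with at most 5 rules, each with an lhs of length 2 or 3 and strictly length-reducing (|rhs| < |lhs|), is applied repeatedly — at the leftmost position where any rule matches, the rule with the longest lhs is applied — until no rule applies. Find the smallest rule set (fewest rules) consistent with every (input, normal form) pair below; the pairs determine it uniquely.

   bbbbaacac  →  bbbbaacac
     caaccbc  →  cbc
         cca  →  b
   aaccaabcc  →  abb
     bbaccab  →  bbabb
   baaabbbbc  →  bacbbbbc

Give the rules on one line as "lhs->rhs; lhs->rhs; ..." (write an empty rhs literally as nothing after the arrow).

aaa->ac; aab->; cc->b; cca->b

  | bbbbaacac
  | caaccbc => caabbc => cbc
  | cca => b
  | aaccaabcc => aababcc => abcc => abb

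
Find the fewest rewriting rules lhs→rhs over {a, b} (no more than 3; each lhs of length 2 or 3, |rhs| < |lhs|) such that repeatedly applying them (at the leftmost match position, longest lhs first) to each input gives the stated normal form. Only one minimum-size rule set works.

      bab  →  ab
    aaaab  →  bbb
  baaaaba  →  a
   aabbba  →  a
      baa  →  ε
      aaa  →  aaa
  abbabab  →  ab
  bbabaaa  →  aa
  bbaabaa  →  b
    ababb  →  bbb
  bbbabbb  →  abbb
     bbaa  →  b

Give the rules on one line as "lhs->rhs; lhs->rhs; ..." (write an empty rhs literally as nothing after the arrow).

  | bab => ab
  | aaaab => aabb => bbb
  | baaaaba => aaba => bba => ba => a
  | aabbba => bbbba => bbba => bba => ba => a

aab->bb; ba->a; baa->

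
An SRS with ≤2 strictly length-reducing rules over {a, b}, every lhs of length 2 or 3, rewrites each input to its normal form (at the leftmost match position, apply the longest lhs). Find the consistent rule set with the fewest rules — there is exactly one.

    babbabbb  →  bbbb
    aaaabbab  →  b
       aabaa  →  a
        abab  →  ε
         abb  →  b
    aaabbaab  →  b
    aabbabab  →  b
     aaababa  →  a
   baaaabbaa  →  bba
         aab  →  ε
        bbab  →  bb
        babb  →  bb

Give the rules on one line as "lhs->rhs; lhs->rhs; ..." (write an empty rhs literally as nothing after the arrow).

  | babbabbb => bbabbb => bbbb
  | aaaabbab => aaabbab => aabbab => abbab => bab => b
  | aabaa => abaa => aa => a
  | abab => ab => ε

aa->a; ab->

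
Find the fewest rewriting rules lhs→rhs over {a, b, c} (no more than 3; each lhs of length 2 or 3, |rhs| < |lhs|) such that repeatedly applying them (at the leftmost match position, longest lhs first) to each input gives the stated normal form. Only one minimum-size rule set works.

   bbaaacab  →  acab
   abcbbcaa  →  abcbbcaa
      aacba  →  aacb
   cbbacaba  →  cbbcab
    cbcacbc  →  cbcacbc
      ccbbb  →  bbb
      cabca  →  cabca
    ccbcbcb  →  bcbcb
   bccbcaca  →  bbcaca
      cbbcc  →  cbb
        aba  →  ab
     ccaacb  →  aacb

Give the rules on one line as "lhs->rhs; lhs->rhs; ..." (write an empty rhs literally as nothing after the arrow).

  | bbaaacab => baacab => acab
  | abcbbcaa
  | aacba => aacb
  | cbbacaba => cbbcaba => cbbcab

ba->b; baa->a; cc->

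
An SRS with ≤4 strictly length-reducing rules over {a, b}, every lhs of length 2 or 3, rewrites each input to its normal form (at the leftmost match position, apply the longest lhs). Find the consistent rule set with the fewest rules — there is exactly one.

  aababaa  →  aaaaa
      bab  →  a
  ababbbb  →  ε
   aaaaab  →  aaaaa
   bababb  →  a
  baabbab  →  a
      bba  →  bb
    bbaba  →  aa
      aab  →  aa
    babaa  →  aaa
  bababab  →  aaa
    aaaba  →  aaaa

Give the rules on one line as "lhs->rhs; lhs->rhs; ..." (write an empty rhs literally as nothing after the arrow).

  | aababaa => aaabaa => aaaaa
  | bab => ab => a
  | ababbbb => aabbbb => abb => ε
  | aaaaab => aaaaa

ab->a; abb->; ba->b; bab->ab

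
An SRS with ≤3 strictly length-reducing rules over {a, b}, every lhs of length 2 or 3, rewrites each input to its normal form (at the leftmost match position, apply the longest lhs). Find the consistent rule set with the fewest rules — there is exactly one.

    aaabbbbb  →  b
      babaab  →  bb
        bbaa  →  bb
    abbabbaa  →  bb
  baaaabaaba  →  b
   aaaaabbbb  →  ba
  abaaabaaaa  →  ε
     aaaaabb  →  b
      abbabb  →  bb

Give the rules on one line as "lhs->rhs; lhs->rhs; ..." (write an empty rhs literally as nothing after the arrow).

  | aaabbbbb => abbbbb => bbbb => bab => b
  | babaab => baab => bb
  | bbaa => bb
  | abbabbaa => babbaa => bbaa => bb

aa->; ab->; bbb->ba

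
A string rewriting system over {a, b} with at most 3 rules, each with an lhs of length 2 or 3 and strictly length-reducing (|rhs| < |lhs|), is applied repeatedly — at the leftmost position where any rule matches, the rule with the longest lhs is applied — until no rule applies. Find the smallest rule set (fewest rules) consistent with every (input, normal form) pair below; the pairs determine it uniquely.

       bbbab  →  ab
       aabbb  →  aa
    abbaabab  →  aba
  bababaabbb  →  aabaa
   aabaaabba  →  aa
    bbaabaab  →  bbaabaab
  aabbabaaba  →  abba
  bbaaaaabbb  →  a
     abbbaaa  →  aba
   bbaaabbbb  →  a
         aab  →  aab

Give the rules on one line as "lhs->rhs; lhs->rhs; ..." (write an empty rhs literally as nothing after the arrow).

  | bbbab => ab
  | aabbb => aa
  | abbaabab => abbaaa => abbab => aba
  | bababaabbb => aabaabbb => aabaa

aaa->ab; bab->a; bbb->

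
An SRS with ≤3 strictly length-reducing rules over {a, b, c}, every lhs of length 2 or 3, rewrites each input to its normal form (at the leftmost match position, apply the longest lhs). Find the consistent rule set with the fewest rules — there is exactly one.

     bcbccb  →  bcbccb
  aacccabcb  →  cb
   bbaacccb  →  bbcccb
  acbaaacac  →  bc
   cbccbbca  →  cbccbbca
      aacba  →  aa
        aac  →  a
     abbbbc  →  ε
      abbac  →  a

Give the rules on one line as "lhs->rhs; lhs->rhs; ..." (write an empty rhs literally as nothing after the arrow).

ab->a; ac->; ba->b

  | bcbccb
  | aacccabcb => accabcb => cabcb => cacb => cb
  | bbaacccb => bbacccb => bbcccb
  | acbaaacac => baaacac => baacac => bacac => bcac => bc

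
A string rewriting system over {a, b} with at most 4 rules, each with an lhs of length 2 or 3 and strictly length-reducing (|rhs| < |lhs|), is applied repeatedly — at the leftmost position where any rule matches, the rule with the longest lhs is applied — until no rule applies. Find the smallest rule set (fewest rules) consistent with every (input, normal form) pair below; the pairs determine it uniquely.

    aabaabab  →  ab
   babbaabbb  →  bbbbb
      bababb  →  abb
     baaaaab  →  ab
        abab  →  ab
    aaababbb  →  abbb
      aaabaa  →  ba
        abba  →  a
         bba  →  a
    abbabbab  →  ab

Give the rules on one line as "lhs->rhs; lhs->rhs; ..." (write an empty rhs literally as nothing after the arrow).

  | aabaabab => abaabab => ababab => aabab => abab => aab => ab
  | babbaabbb => abbaabbb => aaabbb => bbbbb
  | bababb => ababb => aabb => abb
  | baaaaab => bbbaab => baab => bab => ab

aa->a; aaa->bb; bab->ab; bba->a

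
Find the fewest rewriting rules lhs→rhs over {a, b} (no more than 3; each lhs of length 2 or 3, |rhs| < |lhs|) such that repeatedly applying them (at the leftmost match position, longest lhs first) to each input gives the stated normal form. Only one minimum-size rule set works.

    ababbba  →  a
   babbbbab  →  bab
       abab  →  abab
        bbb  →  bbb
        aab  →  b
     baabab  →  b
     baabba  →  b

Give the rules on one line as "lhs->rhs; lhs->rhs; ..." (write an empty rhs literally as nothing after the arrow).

  | ababbba => abbbba => bbbba => bbaa => aaa => a
  | babbbbab => bbbbbab => bbbaab => baaab => bab
  | abab
  | bbb

aa->; abb->bb; bba->aa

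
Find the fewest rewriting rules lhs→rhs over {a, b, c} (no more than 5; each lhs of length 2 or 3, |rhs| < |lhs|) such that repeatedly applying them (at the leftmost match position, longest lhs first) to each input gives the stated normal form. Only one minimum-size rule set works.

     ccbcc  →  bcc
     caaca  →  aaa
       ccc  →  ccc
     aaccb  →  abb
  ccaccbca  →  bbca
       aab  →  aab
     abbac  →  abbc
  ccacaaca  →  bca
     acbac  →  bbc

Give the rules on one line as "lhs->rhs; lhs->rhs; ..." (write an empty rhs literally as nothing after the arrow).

ac->b; ba->b; cab->aa; cb->b

  | ccbcc => cbcc => bcc
  | caaca => caba => aaa
  | ccc
  | aaccb => abcb => abb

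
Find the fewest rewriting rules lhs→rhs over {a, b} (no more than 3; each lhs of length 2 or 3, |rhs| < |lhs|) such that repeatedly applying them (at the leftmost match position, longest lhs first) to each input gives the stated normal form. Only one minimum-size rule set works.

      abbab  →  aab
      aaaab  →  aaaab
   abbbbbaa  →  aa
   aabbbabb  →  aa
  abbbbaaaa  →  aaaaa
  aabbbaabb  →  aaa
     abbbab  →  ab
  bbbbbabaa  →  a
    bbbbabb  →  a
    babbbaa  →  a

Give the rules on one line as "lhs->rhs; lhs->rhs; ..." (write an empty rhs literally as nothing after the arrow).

ba->; bb->

  | abbab => aab
  | aaaab
  | abbbbbaa => abbbaa => abaa => aa
  | aabbbabb => aababb => aabb => aa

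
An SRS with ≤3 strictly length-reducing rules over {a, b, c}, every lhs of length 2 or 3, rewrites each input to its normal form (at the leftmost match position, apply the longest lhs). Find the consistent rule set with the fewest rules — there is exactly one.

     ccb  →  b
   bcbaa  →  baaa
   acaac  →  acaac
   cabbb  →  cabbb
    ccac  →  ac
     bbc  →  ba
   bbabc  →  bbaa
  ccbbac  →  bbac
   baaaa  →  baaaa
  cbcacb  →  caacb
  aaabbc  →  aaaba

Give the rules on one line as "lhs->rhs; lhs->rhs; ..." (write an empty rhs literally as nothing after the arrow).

  | ccb => b
  | bcbaa => baaa
  | acaac
  | cabbb

bc->a; bcb->ba; cc->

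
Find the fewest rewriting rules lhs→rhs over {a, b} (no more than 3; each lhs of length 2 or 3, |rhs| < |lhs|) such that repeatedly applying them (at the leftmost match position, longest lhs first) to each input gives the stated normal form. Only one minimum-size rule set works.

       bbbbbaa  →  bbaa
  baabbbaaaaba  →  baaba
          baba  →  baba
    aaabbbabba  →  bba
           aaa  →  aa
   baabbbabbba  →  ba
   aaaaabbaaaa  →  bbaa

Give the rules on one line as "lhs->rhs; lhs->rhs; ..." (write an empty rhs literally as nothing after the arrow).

  | bbbbbaa => bbaa
  | baabbbaaaaba => babbbaaaaba => bbbbaaaaba => baaaaba => baaaba => baaba
  | baba
  | aaabbbabba => aabbbabba => abbbabba => bbbabba => abba => bba

aaa->aa; abb->bb; bbb->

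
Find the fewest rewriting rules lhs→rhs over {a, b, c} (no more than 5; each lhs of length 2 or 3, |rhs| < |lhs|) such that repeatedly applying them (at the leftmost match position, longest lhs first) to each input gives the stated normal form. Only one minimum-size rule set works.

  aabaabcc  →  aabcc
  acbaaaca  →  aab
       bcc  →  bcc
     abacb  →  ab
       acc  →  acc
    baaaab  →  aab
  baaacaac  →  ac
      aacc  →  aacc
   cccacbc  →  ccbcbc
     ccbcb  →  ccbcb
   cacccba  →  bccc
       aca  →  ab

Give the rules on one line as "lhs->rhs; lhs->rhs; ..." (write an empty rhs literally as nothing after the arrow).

acb->ab; ba->; baa->; ca->b

  | aabaabcc => aabcc
  | acbaaaca => abaaaca => aaca => aab
  | bcc
  | abacb => acb => ab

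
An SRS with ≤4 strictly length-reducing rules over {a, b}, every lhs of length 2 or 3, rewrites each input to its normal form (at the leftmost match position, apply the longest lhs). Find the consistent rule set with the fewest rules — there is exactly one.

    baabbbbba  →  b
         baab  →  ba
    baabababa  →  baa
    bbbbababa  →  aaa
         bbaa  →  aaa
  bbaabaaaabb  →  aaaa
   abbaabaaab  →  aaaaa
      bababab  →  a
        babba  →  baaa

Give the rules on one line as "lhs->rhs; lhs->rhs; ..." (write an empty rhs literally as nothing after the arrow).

aab->a; aba->; bb->a

  | baabbbbba => babbbba => baabba => baba => b
  | baab => ba
  | baabababa => baababa => baaba => baa
  | bbbbababa => abbababa => aaababa => aaaba => aaa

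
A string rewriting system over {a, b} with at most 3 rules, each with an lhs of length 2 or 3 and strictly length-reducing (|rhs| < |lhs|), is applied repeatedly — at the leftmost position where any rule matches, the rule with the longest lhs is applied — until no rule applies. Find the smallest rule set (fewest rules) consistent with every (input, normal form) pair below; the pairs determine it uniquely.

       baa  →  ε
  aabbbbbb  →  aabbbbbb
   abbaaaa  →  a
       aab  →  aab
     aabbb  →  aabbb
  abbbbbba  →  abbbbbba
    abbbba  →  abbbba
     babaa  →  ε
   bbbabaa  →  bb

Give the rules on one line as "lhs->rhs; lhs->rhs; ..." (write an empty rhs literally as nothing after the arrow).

  | baa => ε
  | aabbbbbb
  | abbaaaa => abaa => a
  | aab

baa->; bab->b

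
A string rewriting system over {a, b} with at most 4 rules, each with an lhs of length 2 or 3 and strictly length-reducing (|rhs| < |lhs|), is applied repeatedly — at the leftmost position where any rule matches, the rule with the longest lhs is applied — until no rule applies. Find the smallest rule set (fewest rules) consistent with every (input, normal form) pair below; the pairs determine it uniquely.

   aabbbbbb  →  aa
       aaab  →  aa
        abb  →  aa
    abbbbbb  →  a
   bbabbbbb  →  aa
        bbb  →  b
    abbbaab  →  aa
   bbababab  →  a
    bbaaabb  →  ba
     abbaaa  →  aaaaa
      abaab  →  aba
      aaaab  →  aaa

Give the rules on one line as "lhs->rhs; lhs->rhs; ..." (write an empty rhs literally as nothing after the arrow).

  | aabbbbbb => abbbbb => aabbb => abb => aa
  | aaab => aa
  | abb => aa
  | abbbbbb => aabbbb => abbb => aab => a

aab->a; abb->aa; bab->ab; bb->b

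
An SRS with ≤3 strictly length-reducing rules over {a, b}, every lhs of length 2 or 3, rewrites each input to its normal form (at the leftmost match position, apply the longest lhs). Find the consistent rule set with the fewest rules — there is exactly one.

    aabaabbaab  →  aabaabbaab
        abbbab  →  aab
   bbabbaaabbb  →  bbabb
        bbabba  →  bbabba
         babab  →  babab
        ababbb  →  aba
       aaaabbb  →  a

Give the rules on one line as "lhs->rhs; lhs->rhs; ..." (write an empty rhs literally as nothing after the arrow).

aaa->; bbb->

  | aabaabbaab
  | abbbab => aab
  | bbabbaaabbb => bbabbbbb => bbabb
  | bbabba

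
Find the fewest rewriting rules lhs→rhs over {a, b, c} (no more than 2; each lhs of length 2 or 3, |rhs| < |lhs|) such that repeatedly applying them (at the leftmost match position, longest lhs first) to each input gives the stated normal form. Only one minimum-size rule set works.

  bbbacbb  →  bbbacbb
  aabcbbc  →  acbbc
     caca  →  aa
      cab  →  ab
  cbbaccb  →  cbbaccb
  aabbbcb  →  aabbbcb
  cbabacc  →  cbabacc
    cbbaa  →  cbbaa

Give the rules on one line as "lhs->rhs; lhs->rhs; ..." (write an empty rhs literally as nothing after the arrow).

abc->c; ca->a

  | bbbacbb
  | aabcbbc => acbbc
  | caca => aca => aa
  | cab => ab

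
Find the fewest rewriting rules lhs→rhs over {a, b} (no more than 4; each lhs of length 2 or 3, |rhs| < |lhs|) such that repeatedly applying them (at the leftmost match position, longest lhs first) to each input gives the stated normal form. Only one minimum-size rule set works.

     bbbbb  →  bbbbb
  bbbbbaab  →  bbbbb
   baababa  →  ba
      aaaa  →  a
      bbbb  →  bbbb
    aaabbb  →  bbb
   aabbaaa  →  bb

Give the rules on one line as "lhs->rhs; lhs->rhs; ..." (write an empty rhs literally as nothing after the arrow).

  | bbbbb
  | bbbbbaab => bbbbbab => bbbbb
  | baababa => bababa => baba => ba
  | aaaa => a

aaa->; ab->b; bab->b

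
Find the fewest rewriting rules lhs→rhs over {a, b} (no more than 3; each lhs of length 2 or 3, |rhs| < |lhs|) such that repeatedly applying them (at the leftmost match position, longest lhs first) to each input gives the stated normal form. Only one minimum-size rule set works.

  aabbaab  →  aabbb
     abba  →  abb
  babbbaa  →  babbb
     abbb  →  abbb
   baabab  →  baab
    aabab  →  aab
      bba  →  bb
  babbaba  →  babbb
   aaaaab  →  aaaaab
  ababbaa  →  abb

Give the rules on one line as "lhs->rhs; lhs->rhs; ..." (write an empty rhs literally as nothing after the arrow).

  | aabbaab => aabbab => aabbb
  | abba => abb
  | babbbaa => babbba => babbb
  | abbb

aba->a; bba->bb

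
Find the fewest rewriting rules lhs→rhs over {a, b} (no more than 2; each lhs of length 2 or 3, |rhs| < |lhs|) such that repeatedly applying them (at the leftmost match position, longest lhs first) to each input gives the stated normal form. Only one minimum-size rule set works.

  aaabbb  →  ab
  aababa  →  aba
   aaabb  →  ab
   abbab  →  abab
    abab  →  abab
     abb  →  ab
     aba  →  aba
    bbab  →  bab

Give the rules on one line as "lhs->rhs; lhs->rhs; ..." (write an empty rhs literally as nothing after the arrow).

  | aaabbb => abb => ab
  | aababa => aba
  | aaabb => ab
  | abbab => abab

aab->; bb->b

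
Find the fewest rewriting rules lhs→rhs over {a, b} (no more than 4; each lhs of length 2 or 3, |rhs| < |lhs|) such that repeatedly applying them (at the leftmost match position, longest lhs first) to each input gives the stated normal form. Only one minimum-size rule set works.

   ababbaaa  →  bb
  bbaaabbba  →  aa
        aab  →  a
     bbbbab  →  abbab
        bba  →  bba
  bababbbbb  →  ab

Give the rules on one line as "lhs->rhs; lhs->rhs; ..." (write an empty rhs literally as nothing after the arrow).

  | ababbaaa => bbaaa => bb
  | bbaaabbba => bbbbba => abbba => aaba => aa
  | aab => a
  | bbbbab => abbab

aaa->; aab->a; aba->; bbb->ab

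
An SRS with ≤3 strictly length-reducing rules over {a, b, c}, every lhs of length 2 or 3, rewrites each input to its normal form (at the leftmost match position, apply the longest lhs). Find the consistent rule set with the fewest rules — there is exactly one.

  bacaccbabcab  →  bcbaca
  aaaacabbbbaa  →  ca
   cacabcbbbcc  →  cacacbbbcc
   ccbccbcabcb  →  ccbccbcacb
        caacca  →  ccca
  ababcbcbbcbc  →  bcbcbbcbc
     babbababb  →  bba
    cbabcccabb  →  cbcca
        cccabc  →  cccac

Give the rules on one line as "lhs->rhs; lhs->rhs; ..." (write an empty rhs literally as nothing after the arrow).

aa->; ab->a; acc->c

  | bacaccbabcab => baccbabcab => bcbabcab => bcbacab => bcbaca
  | aaaacabbbbaa => aacabbbbaa => cabbbbaa => cabbbaa => cabbaa => cabaa => caaa => ca
  | cacabcbbbcc => cacacbbbcc
  | ccbccbcabcb => ccbccbcacb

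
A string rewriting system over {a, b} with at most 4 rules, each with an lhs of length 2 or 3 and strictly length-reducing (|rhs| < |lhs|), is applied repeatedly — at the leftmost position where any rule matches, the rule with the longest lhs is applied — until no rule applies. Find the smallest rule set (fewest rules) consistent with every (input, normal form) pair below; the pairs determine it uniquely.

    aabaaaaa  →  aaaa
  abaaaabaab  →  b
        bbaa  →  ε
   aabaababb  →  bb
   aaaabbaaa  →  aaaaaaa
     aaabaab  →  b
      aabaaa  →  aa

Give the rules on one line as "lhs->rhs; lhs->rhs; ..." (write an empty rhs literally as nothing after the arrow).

  | aabaaaaa => abaaaaa => baaaaa => aaaa
  | abaaaabaab => baaaabaab => aaabaab => aabaab => abaab => baab => ab => b
  | bbaa => ba => ε
  | aabaababb => abaababb => baababb => ababb => babb => bb

ab->b; abb->a; ba->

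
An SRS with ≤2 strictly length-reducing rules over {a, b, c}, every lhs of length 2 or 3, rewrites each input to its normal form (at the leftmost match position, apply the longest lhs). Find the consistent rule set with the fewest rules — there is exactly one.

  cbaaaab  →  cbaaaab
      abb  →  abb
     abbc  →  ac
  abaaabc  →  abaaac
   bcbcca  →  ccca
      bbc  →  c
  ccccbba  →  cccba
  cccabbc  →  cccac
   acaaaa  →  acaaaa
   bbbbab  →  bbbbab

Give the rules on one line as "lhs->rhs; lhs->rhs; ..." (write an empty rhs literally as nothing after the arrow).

bc->c; cbb->b

  | cbaaaab
  | abb
  | abbc => abc => ac
  | abaaabc => abaaac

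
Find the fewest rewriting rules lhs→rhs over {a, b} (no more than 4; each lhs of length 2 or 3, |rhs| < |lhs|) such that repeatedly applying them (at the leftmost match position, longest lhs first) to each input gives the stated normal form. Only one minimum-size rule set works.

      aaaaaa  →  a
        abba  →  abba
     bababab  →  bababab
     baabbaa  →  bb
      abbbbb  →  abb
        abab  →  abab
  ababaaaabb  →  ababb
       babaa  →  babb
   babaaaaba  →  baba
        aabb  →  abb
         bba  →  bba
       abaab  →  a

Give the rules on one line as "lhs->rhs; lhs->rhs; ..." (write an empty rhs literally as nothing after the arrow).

  | aaaaaa => aaaaa => aaaa => aaa => aa => a
  | abba
  | bababab
  | baabbaa => bbbbaa => baa => bb

aa->a; baa->bb; bbb->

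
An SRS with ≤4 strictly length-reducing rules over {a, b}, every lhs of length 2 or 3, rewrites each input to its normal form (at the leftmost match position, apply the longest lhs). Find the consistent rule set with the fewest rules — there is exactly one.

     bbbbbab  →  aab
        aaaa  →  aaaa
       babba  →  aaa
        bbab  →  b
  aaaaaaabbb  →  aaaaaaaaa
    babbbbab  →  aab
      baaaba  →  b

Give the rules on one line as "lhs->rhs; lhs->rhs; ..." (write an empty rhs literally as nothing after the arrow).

  | bbbbbab => aabbab => aabab => aabb => aab
  | aaaa
  | babba => bbba => aaa
  | bbab => bab => bb => b

ba->b; bb->b; bbb->aa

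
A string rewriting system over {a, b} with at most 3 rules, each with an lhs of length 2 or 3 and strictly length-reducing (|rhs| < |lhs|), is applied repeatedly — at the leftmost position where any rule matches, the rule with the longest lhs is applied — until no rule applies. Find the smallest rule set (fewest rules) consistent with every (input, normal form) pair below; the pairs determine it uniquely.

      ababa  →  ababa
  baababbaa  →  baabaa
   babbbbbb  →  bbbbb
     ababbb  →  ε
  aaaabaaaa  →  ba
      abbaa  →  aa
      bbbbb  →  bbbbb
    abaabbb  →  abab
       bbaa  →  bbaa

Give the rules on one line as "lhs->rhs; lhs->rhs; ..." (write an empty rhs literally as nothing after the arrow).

  | ababa
  | baababbaa => baabaa
  | babbbbbb => bbbbb
  | ababbb => abb => ε

aaa->b; abb->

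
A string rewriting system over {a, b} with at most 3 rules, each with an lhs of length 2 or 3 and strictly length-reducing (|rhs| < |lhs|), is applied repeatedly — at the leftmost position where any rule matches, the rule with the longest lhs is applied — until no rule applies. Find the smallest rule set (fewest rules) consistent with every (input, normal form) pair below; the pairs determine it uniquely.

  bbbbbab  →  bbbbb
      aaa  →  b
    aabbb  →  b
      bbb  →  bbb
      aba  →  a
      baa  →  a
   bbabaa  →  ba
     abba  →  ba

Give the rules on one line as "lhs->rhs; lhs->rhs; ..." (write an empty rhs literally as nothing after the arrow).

  | bbbbbab => bbbbb
  | aaa => b
  | aabbb => abb => b
  | bbb

aaa->b; ab->; baa->a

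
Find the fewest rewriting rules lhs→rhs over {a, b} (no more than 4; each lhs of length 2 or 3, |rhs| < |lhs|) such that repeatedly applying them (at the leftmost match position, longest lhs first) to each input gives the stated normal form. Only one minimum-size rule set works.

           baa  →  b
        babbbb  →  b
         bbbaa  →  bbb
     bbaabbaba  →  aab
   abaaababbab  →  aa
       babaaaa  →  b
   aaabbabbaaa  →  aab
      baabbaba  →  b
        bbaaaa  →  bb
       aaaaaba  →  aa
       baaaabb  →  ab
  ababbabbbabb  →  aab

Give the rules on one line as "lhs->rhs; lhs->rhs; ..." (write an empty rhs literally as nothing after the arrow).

  | baa => ba => b
  | babbbb => abbb => b
  | bbbaa => bbba => bbb
  | bbaabbaba => bbabbaba => bababa => aaba => aab

aaa->ba; abb->; ba->b; bab->a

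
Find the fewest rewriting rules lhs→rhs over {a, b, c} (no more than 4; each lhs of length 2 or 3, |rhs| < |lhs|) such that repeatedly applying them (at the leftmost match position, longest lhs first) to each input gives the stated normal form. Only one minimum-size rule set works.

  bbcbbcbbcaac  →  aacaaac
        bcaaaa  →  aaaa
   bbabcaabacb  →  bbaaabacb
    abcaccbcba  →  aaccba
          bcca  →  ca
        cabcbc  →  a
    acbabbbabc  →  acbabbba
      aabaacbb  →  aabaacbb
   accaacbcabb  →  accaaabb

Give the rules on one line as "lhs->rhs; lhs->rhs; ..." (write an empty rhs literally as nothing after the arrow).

  | bbcbbcbbcaac => cabbcbbcaac => abbcbbcaac => acabbcaac => aabbcaac => aacaaac
  | bcaaaa => aaaa
  | bbabcaabacb => bbaaabacb
  | abcaccbcba => aaccbcba => aaccba

bbc->ca; bc->; cab->ab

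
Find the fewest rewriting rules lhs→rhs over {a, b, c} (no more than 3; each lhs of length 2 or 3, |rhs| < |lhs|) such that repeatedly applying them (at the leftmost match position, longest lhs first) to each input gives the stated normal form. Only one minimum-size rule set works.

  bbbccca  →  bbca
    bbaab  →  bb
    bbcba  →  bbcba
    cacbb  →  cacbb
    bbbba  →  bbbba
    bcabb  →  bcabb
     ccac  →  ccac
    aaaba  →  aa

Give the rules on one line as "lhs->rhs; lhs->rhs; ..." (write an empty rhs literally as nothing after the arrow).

aab->; bcc->

  | bbbccca => bbca
  | bbaab => bb
  | bbcba
  | cacbb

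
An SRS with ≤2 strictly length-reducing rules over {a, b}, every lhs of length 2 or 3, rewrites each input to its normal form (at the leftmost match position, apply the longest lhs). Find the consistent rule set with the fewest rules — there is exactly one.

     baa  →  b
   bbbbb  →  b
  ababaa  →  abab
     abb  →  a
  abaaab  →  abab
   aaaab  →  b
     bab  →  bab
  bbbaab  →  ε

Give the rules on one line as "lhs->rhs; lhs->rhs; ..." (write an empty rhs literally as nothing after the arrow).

  | baa => b
  | bbbbb => bbb => b
  | ababaa => abab
  | abb => a

aa->; bb->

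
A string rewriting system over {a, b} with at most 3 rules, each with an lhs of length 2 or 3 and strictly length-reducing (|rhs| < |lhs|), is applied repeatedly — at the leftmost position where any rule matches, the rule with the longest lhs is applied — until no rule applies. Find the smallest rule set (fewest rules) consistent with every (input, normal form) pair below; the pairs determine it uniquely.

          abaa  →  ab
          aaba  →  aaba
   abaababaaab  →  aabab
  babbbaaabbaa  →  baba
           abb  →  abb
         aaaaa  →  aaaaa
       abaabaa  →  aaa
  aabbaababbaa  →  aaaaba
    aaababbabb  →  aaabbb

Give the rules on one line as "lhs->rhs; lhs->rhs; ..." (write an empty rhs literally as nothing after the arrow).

baa->b; bba->a

  | abaa => ab
  | aaba
  | abaababaaab => abbabaaab => aabaaab => aabab
  | babbbaaabbaa => babaaabbaa => bababbaa => babaaa => baba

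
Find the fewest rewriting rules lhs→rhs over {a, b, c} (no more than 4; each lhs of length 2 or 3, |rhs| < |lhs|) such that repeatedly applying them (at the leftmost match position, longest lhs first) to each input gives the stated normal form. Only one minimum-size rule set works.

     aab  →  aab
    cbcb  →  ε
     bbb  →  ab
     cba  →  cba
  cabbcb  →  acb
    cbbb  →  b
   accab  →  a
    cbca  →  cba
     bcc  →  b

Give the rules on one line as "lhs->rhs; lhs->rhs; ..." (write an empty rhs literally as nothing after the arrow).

  | aab
  | cbcb => cbb => ca => ε
  | bbb => ab
  | cba

bb->a; bc->b; ca->; cca->cb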